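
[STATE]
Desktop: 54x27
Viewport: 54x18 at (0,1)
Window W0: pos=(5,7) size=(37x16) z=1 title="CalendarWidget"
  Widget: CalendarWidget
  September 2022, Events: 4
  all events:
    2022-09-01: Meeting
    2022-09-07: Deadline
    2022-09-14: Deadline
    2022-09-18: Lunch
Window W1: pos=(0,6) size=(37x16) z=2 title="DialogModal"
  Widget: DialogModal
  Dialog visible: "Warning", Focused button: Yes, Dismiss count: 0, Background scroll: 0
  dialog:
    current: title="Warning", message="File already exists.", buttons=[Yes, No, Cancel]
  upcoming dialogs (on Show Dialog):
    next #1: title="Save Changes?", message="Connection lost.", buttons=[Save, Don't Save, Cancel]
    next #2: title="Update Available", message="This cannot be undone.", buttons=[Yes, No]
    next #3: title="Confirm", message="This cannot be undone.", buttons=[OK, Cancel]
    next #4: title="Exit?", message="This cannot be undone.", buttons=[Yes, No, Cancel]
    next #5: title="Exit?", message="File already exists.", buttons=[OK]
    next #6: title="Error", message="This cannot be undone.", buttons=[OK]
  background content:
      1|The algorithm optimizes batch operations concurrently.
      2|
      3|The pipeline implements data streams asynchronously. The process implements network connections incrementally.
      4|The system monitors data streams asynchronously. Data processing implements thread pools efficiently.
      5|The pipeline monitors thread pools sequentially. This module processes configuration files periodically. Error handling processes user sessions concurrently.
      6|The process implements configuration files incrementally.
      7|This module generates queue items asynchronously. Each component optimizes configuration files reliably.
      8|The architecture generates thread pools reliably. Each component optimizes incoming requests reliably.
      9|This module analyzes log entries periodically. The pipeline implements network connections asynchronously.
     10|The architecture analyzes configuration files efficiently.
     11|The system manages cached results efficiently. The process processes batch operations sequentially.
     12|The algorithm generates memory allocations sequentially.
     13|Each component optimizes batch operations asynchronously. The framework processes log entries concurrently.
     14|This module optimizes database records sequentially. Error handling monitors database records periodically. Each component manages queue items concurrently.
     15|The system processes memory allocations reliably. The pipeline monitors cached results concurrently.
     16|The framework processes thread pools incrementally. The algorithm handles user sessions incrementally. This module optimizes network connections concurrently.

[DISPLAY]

                                                      
                                                      
                                                      
                                                      
                                                      
┏━━━━━━━━━━━━━━━━━━━━━━━━━━━━━━━━━━━┓                 
┃ DialogModal                       ┃━━━━┓            
┠───────────────────────────────────┨    ┃            
┃The algorithm optimizes batch opera┃────┨            
┃                                   ┃    ┃            
┃The pipeline implements data stream┃    ┃            
┃The s┌──────────────────────┐ams as┃    ┃            
┃The p│       Warning        │pools ┃    ┃            
┃The p│ File already exists. │uratio┃    ┃            
┃This │ [Yes]  No   Cancel   │tems a┃    ┃            
┃The a└──────────────────────┘read p┃    ┃            
┃This module analyzes log entries pe┃    ┃            
┃The architecture analyzes configura┃    ┃            


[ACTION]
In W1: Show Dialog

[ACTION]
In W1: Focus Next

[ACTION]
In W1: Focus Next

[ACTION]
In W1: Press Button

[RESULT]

                                                      
                                                      
                                                      
                                                      
                                                      
┏━━━━━━━━━━━━━━━━━━━━━━━━━━━━━━━━━━━┓                 
┃ DialogModal                       ┃━━━━┓            
┠───────────────────────────────────┨    ┃            
┃The algorithm optimizes batch opera┃────┨            
┃                                   ┃    ┃            
┃The pipeline implements data stream┃    ┃            
┃The system monitors data streams as┃    ┃            
┃The pipeline monitors thread pools ┃    ┃            
┃The process implements configuratio┃    ┃            
┃This module generates queue items a┃    ┃            
┃The architecture generates thread p┃    ┃            
┃This module analyzes log entries pe┃    ┃            
┃The architecture analyzes configura┃    ┃            


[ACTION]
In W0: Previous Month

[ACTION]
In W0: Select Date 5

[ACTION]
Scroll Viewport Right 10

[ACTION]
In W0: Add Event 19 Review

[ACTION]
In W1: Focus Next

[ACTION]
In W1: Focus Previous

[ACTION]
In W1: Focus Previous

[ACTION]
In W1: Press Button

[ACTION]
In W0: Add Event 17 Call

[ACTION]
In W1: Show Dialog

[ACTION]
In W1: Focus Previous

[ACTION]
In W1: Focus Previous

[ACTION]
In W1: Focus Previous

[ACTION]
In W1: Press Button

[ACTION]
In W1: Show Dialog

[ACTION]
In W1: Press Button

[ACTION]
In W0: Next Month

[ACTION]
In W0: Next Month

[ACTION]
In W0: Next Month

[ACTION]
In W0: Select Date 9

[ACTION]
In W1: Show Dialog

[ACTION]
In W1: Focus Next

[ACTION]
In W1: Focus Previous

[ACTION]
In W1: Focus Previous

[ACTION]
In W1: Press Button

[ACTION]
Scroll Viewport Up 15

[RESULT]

                                                      
                                                      
                                                      
                                                      
                                                      
                                                      
┏━━━━━━━━━━━━━━━━━━━━━━━━━━━━━━━━━━━┓                 
┃ DialogModal                       ┃━━━━┓            
┠───────────────────────────────────┨    ┃            
┃The algorithm optimizes batch opera┃────┨            
┃                                   ┃    ┃            
┃The pipeline implements data stream┃    ┃            
┃The system monitors data streams as┃    ┃            
┃The pipeline monitors thread pools ┃    ┃            
┃The process implements configuratio┃    ┃            
┃This module generates queue items a┃    ┃            
┃The architecture generates thread p┃    ┃            
┃This module analyzes log entries pe┃    ┃            


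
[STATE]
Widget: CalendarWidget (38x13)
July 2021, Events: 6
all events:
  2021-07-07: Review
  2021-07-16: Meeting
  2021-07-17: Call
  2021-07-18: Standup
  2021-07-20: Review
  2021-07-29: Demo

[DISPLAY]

              July 2021               
Mo Tu We Th Fr Sa Su                  
          1  2  3  4                  
 5  6  7*  8  9 10 11                 
12 13 14 15 16* 17* 18*               
19 20* 21 22 23 24 25                 
26 27 28 29* 30 31                    
                                      
                                      
                                      
                                      
                                      
                                      


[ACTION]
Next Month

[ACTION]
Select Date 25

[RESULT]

             August 2021              
Mo Tu We Th Fr Sa Su                  
                   1                  
 2  3  4  5  6  7  8                  
 9 10 11 12 13 14 15                  
16 17 18 19 20 21 22                  
23 24 [25] 26 27 28 29                
30 31                                 
                                      
                                      
                                      
                                      
                                      


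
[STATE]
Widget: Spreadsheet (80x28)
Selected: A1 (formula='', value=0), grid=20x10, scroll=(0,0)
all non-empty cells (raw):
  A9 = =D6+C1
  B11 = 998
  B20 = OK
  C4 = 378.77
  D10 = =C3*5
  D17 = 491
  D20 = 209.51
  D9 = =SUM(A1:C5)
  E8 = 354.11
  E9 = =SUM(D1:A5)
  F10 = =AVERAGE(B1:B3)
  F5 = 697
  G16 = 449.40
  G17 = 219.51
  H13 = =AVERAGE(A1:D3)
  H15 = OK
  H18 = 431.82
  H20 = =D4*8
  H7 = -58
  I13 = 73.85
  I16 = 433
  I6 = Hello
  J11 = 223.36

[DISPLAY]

A1:                                                                             
       A       B       C       D       E       F       G       H       I       J
--------------------------------------------------------------------------------
  1      [0]       0       0       0       0       0       0       0       0    
  2        0       0       0       0       0       0       0       0       0    
  3        0       0       0       0       0       0       0       0       0    
  4        0       0  378.77       0       0       0       0       0       0    
  5        0       0       0       0       0     697       0       0       0    
  6        0       0       0       0       0       0       0       0Hello       
  7        0       0       0       0       0       0       0     -58       0    
  8        0       0       0       0  354.11       0       0       0       0    
  9        0       0       0  378.77  378.77       0       0       0       0    
 10        0       0       0       0       0       0       0       0       0    
 11        0     998       0       0       0       0       0       0       0  22
 12        0       0       0       0       0       0       0       0       0    
 13        0       0       0       0       0       0       0       0   73.85    
 14        0       0       0       0       0       0       0       0       0    
 15        0       0       0       0       0       0       0OK             0    
 16        0       0       0       0       0       0  449.40       0     433    
 17        0       0       0     491       0       0  219.51       0       0    
 18        0       0       0       0       0       0       0  431.82       0    
 19        0       0       0       0       0       0       0       0       0    
 20        0OK             0  209.51       0       0       0       0       0    
                                                                                
                                                                                
                                                                                
                                                                                
                                                                                


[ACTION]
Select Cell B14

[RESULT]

B14:                                                                            
       A       B       C       D       E       F       G       H       I       J
--------------------------------------------------------------------------------
  1        0       0       0       0       0       0       0       0       0    
  2        0       0       0       0       0       0       0       0       0    
  3        0       0       0       0       0       0       0       0       0    
  4        0       0  378.77       0       0       0       0       0       0    
  5        0       0       0       0       0     697       0       0       0    
  6        0       0       0       0       0       0       0       0Hello       
  7        0       0       0       0       0       0       0     -58       0    
  8        0       0       0       0  354.11       0       0       0       0    
  9        0       0       0  378.77  378.77       0       0       0       0    
 10        0       0       0       0       0       0       0       0       0    
 11        0     998       0       0       0       0       0       0       0  22
 12        0       0       0       0       0       0       0       0       0    
 13        0       0       0       0       0       0       0       0   73.85    
 14        0     [0]       0       0       0       0       0       0       0    
 15        0       0       0       0       0       0       0OK             0    
 16        0       0       0       0       0       0  449.40       0     433    
 17        0       0       0     491       0       0  219.51       0       0    
 18        0       0       0       0       0       0       0  431.82       0    
 19        0       0       0       0       0       0       0       0       0    
 20        0OK             0  209.51       0       0       0       0       0    
                                                                                
                                                                                
                                                                                
                                                                                
                                                                                


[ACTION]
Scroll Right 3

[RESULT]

B14:                                                                            
       D       E       F       G       H       I       J                        
--------------------------------------------------------------------------------
  1        0       0       0       0       0       0       0                    
  2        0       0       0       0       0       0       0                    
  3        0       0       0       0       0       0       0                    
  4        0       0       0       0       0       0       0                    
  5        0       0     697       0       0       0       0                    
  6        0       0       0       0       0Hello          0                    
  7        0       0       0       0     -58       0       0                    
  8        0  354.11       0       0       0       0       0                    
  9   378.77  378.77       0       0       0       0       0                    
 10        0       0       0       0       0       0       0                    
 11        0       0       0       0       0       0  223.36                    
 12        0       0       0       0       0       0       0                    
 13        0       0       0       0       0   73.85       0                    
 14        0       0       0       0       0       0       0                    
 15        0       0       0       0OK             0       0                    
 16        0       0       0  449.40       0     433       0                    
 17      491       0       0  219.51       0       0       0                    
 18        0       0       0       0  431.82       0       0                    
 19        0       0       0       0       0       0       0                    
 20   209.51       0       0       0       0       0       0                    
                                                                                
                                                                                
                                                                                
                                                                                
                                                                                


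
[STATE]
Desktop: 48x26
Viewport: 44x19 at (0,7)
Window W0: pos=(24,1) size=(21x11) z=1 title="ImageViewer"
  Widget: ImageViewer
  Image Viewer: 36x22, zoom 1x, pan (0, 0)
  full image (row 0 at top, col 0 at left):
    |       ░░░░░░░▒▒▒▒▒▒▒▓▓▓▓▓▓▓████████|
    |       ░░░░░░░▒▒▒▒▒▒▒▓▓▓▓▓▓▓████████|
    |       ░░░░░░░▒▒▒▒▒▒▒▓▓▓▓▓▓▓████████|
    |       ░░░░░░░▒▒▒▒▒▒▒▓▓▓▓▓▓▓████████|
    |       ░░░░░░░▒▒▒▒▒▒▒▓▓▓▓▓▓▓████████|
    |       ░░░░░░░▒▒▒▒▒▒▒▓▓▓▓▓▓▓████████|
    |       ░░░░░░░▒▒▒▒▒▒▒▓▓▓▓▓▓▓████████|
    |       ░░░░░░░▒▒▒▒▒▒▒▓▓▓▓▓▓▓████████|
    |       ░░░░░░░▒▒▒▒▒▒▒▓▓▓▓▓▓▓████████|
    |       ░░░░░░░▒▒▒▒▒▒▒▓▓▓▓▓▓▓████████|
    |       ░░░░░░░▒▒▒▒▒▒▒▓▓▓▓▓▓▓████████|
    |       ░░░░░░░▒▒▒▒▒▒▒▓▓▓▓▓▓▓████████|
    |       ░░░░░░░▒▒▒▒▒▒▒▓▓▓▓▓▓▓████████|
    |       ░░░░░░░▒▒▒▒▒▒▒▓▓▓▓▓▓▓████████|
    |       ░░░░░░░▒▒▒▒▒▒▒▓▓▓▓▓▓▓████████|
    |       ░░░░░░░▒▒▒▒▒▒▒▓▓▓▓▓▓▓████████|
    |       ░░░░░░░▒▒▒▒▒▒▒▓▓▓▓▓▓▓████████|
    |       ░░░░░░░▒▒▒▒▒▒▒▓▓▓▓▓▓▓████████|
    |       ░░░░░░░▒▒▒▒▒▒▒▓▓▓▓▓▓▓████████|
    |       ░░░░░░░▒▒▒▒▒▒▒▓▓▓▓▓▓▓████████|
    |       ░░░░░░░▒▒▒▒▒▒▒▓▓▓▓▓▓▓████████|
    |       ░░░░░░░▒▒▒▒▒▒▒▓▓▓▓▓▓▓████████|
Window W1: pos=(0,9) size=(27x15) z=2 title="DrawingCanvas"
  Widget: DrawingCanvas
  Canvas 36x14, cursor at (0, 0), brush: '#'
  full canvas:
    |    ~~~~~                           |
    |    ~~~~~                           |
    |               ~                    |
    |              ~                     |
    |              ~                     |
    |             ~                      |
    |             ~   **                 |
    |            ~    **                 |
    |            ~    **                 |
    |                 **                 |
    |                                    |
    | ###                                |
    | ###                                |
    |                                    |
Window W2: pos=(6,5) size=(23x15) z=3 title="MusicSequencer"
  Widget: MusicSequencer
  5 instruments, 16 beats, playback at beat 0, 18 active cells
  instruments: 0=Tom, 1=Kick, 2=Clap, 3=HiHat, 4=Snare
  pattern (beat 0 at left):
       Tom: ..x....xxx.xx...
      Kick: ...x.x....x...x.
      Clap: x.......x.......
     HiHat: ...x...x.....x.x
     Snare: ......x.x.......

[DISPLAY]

      ┠─────────────────────┨   ░░░░░░░▒▒▒▒▒
      ┃      ▼12345678901234┃   ░░░░░░░▒▒▒▒▒
┏━━━━━┃   Tom··█····███·██··┃   ░░░░░░░▒▒▒▒▒
┃ Draw┃  Kick···█·█····█···█┃   ░░░░░░░▒▒▒▒▒
┠─────┃  Clap█·······█······┃━━━━━━━━━━━━━━━
┃+   ~┃ HiHat···█···█·····█·┃               
┃    ~┃ Snare······█·█······┃               
┃     ┃                     ┃               
┃     ┃                     ┃               
┃     ┃                     ┃               
┃     ┃                     ┃               
┃     ┃                     ┃               
┃     ┗━━━━━━━━━━━━━━━━━━━━━┛               
┃            ~    **      ┃                 
┃                 **      ┃                 
┃                         ┃                 
┗━━━━━━━━━━━━━━━━━━━━━━━━━┛                 
                                            
                                            


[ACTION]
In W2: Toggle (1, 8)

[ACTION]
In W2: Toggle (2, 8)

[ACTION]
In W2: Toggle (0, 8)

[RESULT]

      ┠─────────────────────┨   ░░░░░░░▒▒▒▒▒
      ┃      ▼12345678901234┃   ░░░░░░░▒▒▒▒▒
┏━━━━━┃   Tom··█····█·█·██··┃   ░░░░░░░▒▒▒▒▒
┃ Draw┃  Kick···█·█··█·█···█┃   ░░░░░░░▒▒▒▒▒
┠─────┃  Clap█··············┃━━━━━━━━━━━━━━━
┃+   ~┃ HiHat···█···█·····█·┃               
┃    ~┃ Snare······█·█······┃               
┃     ┃                     ┃               
┃     ┃                     ┃               
┃     ┃                     ┃               
┃     ┃                     ┃               
┃     ┃                     ┃               
┃     ┗━━━━━━━━━━━━━━━━━━━━━┛               
┃            ~    **      ┃                 
┃                 **      ┃                 
┃                         ┃                 
┗━━━━━━━━━━━━━━━━━━━━━━━━━┛                 
                                            
                                            


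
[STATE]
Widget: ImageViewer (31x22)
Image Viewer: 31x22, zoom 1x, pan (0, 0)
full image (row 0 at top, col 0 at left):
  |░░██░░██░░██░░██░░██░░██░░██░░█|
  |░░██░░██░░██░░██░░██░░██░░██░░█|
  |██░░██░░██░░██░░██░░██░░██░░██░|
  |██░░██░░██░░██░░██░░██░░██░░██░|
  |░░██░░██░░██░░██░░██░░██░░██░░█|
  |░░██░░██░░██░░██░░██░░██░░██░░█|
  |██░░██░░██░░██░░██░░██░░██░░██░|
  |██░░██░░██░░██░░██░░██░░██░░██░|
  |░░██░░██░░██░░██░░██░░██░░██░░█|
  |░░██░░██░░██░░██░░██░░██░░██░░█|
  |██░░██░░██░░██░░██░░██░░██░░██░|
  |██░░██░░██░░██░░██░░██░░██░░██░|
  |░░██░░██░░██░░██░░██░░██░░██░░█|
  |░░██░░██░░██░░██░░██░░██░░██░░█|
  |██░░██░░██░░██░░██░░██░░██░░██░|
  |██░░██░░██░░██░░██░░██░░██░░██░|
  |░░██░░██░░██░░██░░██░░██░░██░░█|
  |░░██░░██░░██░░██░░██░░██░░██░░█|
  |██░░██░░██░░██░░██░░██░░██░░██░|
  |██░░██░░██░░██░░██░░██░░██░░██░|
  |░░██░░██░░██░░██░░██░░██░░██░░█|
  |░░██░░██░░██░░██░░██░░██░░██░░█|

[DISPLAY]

░░██░░██░░██░░██░░██░░██░░██░░█
░░██░░██░░██░░██░░██░░██░░██░░█
██░░██░░██░░██░░██░░██░░██░░██░
██░░██░░██░░██░░██░░██░░██░░██░
░░██░░██░░██░░██░░██░░██░░██░░█
░░██░░██░░██░░██░░██░░██░░██░░█
██░░██░░██░░██░░██░░██░░██░░██░
██░░██░░██░░██░░██░░██░░██░░██░
░░██░░██░░██░░██░░██░░██░░██░░█
░░██░░██░░██░░██░░██░░██░░██░░█
██░░██░░██░░██░░██░░██░░██░░██░
██░░██░░██░░██░░██░░██░░██░░██░
░░██░░██░░██░░██░░██░░██░░██░░█
░░██░░██░░██░░██░░██░░██░░██░░█
██░░██░░██░░██░░██░░██░░██░░██░
██░░██░░██░░██░░██░░██░░██░░██░
░░██░░██░░██░░██░░██░░██░░██░░█
░░██░░██░░██░░██░░██░░██░░██░░█
██░░██░░██░░██░░██░░██░░██░░██░
██░░██░░██░░██░░██░░██░░██░░██░
░░██░░██░░██░░██░░██░░██░░██░░█
░░██░░██░░██░░██░░██░░██░░██░░█


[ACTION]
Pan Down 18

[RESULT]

██░░██░░██░░██░░██░░██░░██░░██░
██░░██░░██░░██░░██░░██░░██░░██░
░░██░░██░░██░░██░░██░░██░░██░░█
░░██░░██░░██░░██░░██░░██░░██░░█
                               
                               
                               
                               
                               
                               
                               
                               
                               
                               
                               
                               
                               
                               
                               
                               
                               
                               


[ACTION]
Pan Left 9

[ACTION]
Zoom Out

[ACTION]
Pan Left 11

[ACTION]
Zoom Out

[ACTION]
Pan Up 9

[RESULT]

░░██░░██░░██░░██░░██░░██░░██░░█
██░░██░░██░░██░░██░░██░░██░░██░
██░░██░░██░░██░░██░░██░░██░░██░
░░██░░██░░██░░██░░██░░██░░██░░█
░░██░░██░░██░░██░░██░░██░░██░░█
██░░██░░██░░██░░██░░██░░██░░██░
██░░██░░██░░██░░██░░██░░██░░██░
░░██░░██░░██░░██░░██░░██░░██░░█
░░██░░██░░██░░██░░██░░██░░██░░█
██░░██░░██░░██░░██░░██░░██░░██░
██░░██░░██░░██░░██░░██░░██░░██░
░░██░░██░░██░░██░░██░░██░░██░░█
░░██░░██░░██░░██░░██░░██░░██░░█
                               
                               
                               
                               
                               
                               
                               
                               
                               


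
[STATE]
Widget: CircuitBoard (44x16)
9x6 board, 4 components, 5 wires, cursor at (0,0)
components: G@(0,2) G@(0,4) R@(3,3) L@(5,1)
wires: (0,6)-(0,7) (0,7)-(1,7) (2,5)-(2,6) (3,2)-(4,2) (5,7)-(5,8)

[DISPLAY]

   0 1 2 3 4 5 6 7 8                        
0  [.]      G       G       · ─ ·           
                                │           
1                               ·           
                                            
2                       · ─ ·               
                                            
3           ·   R                           
            │                               
4           ·                               
                                            
5       L                       · ─ ·       
Cursor: (0,0)                               
                                            
                                            
                                            


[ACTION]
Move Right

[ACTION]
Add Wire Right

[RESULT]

   0 1 2 3 4 5 6 7 8                        
0      [.]─ G       G       · ─ ·           
                                │           
1                               ·           
                                            
2                       · ─ ·               
                                            
3           ·   R                           
            │                               
4           ·                               
                                            
5       L                       · ─ ·       
Cursor: (0,1)                               
                                            
                                            
                                            


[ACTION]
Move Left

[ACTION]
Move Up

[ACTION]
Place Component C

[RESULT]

   0 1 2 3 4 5 6 7 8                        
0  [C]  · ─ G       G       · ─ ·           
                                │           
1                               ·           
                                            
2                       · ─ ·               
                                            
3           ·   R                           
            │                               
4           ·                               
                                            
5       L                       · ─ ·       
Cursor: (0,0)                               
                                            
                                            
                                            


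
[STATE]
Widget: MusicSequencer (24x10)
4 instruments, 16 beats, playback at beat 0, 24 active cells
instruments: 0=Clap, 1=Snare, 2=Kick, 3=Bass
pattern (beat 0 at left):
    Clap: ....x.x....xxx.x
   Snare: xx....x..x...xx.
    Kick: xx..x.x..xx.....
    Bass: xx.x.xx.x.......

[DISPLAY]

      ▼123456789012345  
  Clap····█·█····███·█  
 Snare██····█··█···██·  
  Kick██··█·█··██·····  
  Bass██·█·██·█·······  
                        
                        
                        
                        
                        


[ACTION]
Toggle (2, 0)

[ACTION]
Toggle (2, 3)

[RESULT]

      ▼123456789012345  
  Clap····█·█····███·█  
 Snare██····█··█···██·  
  Kick·█·██·█··██·····  
  Bass██·█·██·█·······  
                        
                        
                        
                        
                        


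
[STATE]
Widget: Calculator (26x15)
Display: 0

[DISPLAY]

                         0
┌───┬───┬───┬───┐         
│ 7 │ 8 │ 9 │ ÷ │         
├───┼───┼───┼───┤         
│ 4 │ 5 │ 6 │ × │         
├───┼───┼───┼───┤         
│ 1 │ 2 │ 3 │ - │         
├───┼───┼───┼───┤         
│ 0 │ . │ = │ + │         
├───┼───┼───┼───┤         
│ C │ MC│ MR│ M+│         
└───┴───┴───┴───┘         
                          
                          
                          


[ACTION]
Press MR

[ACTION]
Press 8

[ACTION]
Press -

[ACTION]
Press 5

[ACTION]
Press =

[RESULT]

                         3
┌───┬───┬───┬───┐         
│ 7 │ 8 │ 9 │ ÷ │         
├───┼───┼───┼───┤         
│ 4 │ 5 │ 6 │ × │         
├───┼───┼───┼───┤         
│ 1 │ 2 │ 3 │ - │         
├───┼───┼───┼───┤         
│ 0 │ . │ = │ + │         
├───┼───┼───┼───┤         
│ C │ MC│ MR│ M+│         
└───┴───┴───┴───┘         
                          
                          
                          


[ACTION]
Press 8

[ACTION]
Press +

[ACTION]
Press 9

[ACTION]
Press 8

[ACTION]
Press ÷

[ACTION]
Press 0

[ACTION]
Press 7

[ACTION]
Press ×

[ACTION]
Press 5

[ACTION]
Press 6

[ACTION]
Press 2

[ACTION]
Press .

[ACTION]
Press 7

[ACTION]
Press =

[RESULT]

               8520.885713
┌───┬───┬───┬───┐         
│ 7 │ 8 │ 9 │ ÷ │         
├───┼───┼───┼───┤         
│ 4 │ 5 │ 6 │ × │         
├───┼───┼───┼───┤         
│ 1 │ 2 │ 3 │ - │         
├───┼───┼───┼───┤         
│ 0 │ . │ = │ + │         
├───┼───┼───┼───┤         
│ C │ MC│ MR│ M+│         
└───┴───┴───┴───┘         
                          
                          
                          


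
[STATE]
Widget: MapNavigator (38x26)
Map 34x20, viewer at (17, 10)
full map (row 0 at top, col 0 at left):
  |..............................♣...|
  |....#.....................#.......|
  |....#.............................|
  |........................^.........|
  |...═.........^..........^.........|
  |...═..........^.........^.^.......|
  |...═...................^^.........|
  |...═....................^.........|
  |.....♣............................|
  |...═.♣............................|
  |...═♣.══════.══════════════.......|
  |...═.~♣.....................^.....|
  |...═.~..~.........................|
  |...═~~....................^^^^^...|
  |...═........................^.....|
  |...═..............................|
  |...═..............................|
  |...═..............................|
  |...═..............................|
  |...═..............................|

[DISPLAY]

                                      
                                      
                                      
  ..............................♣...  
  ....#.....................#.......  
  ....#.............................  
  ........................^.........  
  ...═.........^..........^.........  
  ...═..........^.........^.^.......  
  ...═...................^^.........  
  ...═....................^.........  
  .....♣............................  
  ...═.♣............................  
  ...═♣.══════.════@═════════.......  
  ...═.~♣.....................^.....  
  ...═.~..~.........................  
  ...═~~....................^^^^^...  
  ...═........................^.....  
  ...═..............................  
  ...═..............................  
  ...═..............................  
  ...═..............................  
  ...═..............................  
                                      
                                      
                                      


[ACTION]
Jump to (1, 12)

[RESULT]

                                      
                  ....................
                  ....#...............
                  ....#...............
                  ....................
                  ...═.........^......
                  ...═..........^.....
                  ...═................
                  ...═................
                  .....♣..............
                  ...═.♣..............
                  ...═♣.══════.═══════
                  ...═.~♣.............
                  .@.═.~..~...........
                  ...═~~..............
                  ...═................
                  ...═................
                  ...═................
                  ...═................
                  ...═................
                  ...═................
                                      
                                      
                                      
                                      
                                      


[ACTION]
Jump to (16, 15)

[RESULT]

   ....#............................. 
   ........................^......... 
   ...═.........^..........^......... 
   ...═..........^.........^.^....... 
   ...═...................^^......... 
   ...═....................^......... 
   .....♣............................ 
   ...═.♣............................ 
   ...═♣.══════.══════════════....... 
   ...═.~♣.....................^..... 
   ...═.~..~......................... 
   ...═~~....................^^^^^... 
   ...═........................^..... 
   ...═............@................. 
   ...═.............................. 
   ...═.............................. 
   ...═.............................. 
   ...═.............................. 
                                      
                                      
                                      
                                      
                                      
                                      
                                      
                                      


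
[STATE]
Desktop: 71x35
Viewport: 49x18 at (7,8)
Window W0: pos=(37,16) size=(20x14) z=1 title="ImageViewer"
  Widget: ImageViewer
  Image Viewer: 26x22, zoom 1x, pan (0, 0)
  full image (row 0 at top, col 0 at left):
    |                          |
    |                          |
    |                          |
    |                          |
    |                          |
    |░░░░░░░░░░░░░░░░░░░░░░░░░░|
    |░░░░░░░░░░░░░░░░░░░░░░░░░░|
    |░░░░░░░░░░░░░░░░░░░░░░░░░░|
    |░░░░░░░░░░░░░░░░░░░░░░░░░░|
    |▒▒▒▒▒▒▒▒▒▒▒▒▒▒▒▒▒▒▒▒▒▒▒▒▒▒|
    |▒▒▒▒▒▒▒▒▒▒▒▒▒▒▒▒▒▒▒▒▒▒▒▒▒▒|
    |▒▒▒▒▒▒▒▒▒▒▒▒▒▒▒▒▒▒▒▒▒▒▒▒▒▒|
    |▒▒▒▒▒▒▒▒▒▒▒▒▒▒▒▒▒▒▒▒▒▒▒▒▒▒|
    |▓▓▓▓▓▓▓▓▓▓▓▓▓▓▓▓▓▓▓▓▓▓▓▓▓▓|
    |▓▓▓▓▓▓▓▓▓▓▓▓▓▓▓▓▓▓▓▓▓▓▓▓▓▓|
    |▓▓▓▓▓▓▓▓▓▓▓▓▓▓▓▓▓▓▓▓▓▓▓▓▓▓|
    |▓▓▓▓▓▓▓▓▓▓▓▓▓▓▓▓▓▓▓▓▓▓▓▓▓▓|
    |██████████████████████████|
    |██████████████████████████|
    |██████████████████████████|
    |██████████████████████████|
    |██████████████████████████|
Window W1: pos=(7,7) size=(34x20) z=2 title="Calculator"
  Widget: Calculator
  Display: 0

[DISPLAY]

┃ Calculator                     ┃               
┠────────────────────────────────┨               
┃                               0┃               
┃┌───┬───┬───┬───┐               ┃               
┃│ 7 │ 8 │ 9 │ ÷ │               ┃               
┃├───┼───┼───┼───┤               ┃               
┃│ 4 │ 5 │ 6 │ × │               ┃               
┃├───┼───┼───┼───┤               ┃               
┃│ 1 │ 2 │ 3 │ - │               ┃━━━━━━━━━━━━━━━
┃├───┼───┼───┼───┤               ┃ageViewer      
┃│ 0 │ . │ = │ + │               ┃───────────────
┃├───┼───┼───┼───┤               ┃               
┃│ C │ MC│ MR│ M+│               ┃               
┃└───┴───┴───┴───┘               ┃               
┃                                ┃               
┃                                ┃               
┃                                ┃░░░░░░░░░░░░░░░
┃                                ┃░░░░░░░░░░░░░░░


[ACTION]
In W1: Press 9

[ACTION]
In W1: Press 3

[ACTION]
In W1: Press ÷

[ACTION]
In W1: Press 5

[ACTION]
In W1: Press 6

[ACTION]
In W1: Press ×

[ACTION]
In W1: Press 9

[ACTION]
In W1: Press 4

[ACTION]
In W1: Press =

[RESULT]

┃ Calculator                     ┃               
┠────────────────────────────────┨               
┃                     156.1071429┃               
┃┌───┬───┬───┬───┐               ┃               
┃│ 7 │ 8 │ 9 │ ÷ │               ┃               
┃├───┼───┼───┼───┤               ┃               
┃│ 4 │ 5 │ 6 │ × │               ┃               
┃├───┼───┼───┼───┤               ┃               
┃│ 1 │ 2 │ 3 │ - │               ┃━━━━━━━━━━━━━━━
┃├───┼───┼───┼───┤               ┃ageViewer      
┃│ 0 │ . │ = │ + │               ┃───────────────
┃├───┼───┼───┼───┤               ┃               
┃│ C │ MC│ MR│ M+│               ┃               
┃└───┴───┴───┴───┘               ┃               
┃                                ┃               
┃                                ┃               
┃                                ┃░░░░░░░░░░░░░░░
┃                                ┃░░░░░░░░░░░░░░░
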